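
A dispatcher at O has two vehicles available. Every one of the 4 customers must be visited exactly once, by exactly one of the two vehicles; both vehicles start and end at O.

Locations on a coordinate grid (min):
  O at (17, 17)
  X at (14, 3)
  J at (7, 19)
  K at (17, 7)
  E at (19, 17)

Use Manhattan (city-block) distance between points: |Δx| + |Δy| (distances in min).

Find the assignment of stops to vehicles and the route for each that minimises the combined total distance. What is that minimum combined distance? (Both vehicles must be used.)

56 min — the smallest possible combined total.

There are 2^3 − 1 = 7 ways to divide the 4 stops into two non-empty groups. For each, the best each vehicle can do is its own shortest tour through its group:
  {X} + {J, K, E}: 34 + 48 = 82
  {J} + {X, K, E}: 24 + 38 = 62
  {X, J} + {K, E}: 52 + 24 = 76
  {K} + {X, J, E}: 20 + 56 = 76
  {X, K} + {J, E}: 34 + 28 = 62
  {J, K} + {X, E}: 44 + 38 = 82
  … (7 splits in total)
  {X, J, K} + {E}: 52 + 4 = 56  ← best
Best: vehicle 1 O → J → X → K → O = 52; vehicle 2 O → E → O = 4; combined 56.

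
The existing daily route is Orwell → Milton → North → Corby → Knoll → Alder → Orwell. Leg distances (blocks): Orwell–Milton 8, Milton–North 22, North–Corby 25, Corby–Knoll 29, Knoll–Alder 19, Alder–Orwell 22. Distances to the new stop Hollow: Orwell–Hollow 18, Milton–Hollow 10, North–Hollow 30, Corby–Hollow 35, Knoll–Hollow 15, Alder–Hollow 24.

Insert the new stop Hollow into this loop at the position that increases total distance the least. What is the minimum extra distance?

Insertion cost between consecutive stops i–j is d(i,Hollow) + d(Hollow,j) − d(i,j):
  between Orwell and Milton: 18 + 10 − 8 = 20
  between Milton and North: 10 + 30 − 22 = 18
  between North and Corby: 30 + 35 − 25 = 40
  between Corby and Knoll: 35 + 15 − 29 = 21
  between Knoll and Alder: 15 + 24 − 19 = 20
  between Alder and Orwell: 24 + 18 − 22 = 20
Cheapest insertion is between Milton and North, adding 18.
New total = 125 + 18 = 143.

+18 blocks — insert Hollow between Milton and North.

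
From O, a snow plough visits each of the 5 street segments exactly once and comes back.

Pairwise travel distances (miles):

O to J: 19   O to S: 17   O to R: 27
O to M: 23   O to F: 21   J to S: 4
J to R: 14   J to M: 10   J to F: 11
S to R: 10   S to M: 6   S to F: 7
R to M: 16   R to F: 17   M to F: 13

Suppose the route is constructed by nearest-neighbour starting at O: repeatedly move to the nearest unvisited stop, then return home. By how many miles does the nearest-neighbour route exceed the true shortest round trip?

From O: S=17, J=19, F=21, M=23, R=27 → choose S (17).
From S: J=4, M=6, F=7, R=10 → choose J (4).
From J: M=10, F=11, R=14 → choose M (10).
From M: F=13, R=16 → choose F (13).
From F: R=17 → choose R (17).
NN route O → S → J → M → F → R → O costs 88.
Optimal: O → J → S → R → M → F → O costs 83 (by enumerating all 60 distinct tours).
Excess = 88 − 83 = 5.

The nearest-neighbour route is 5 miles longer than optimal.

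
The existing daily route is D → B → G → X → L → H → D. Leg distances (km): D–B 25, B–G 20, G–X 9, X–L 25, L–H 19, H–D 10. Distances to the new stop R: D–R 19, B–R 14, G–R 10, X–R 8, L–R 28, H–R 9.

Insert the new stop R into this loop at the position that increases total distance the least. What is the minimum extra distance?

Insertion cost between consecutive stops i–j is d(i,R) + d(R,j) − d(i,j):
  between D and B: 19 + 14 − 25 = 8
  between B and G: 14 + 10 − 20 = 4
  between G and X: 10 + 8 − 9 = 9
  between X and L: 8 + 28 − 25 = 11
  between L and H: 28 + 9 − 19 = 18
  between H and D: 9 + 19 − 10 = 18
Cheapest insertion is between B and G, adding 4.
New total = 108 + 4 = 112.

+4 km — insert R between B and G.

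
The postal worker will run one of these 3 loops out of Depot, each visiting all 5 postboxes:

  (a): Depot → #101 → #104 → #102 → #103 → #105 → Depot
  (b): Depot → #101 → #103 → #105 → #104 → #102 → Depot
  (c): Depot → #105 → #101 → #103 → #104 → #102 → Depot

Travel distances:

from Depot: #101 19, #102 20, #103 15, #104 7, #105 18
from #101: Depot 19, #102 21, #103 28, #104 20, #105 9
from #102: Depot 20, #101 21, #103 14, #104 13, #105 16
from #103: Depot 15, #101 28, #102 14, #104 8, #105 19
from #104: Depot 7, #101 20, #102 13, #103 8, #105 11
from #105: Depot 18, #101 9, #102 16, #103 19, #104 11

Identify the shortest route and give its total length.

Shortest is (c), total 96.

(a): 19 + 20 + 13 + 14 + 19 + 18 = 103
(b): 19 + 28 + 19 + 11 + 13 + 20 = 110
(c): 18 + 9 + 28 + 8 + 13 + 20 = 96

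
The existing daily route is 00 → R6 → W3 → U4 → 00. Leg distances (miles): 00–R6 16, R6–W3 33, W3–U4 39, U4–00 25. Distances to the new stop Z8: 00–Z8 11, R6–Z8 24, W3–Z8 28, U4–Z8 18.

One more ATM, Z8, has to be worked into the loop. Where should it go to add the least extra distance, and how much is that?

Insertion cost between consecutive stops i–j is d(i,Z8) + d(Z8,j) − d(i,j):
  between 00 and R6: 11 + 24 − 16 = 19
  between R6 and W3: 24 + 28 − 33 = 19
  between W3 and U4: 28 + 18 − 39 = 7
  between U4 and 00: 18 + 11 − 25 = 4
Cheapest insertion is between U4 and 00, adding 4.
New total = 113 + 4 = 117.

+4 miles — insert Z8 between U4 and 00.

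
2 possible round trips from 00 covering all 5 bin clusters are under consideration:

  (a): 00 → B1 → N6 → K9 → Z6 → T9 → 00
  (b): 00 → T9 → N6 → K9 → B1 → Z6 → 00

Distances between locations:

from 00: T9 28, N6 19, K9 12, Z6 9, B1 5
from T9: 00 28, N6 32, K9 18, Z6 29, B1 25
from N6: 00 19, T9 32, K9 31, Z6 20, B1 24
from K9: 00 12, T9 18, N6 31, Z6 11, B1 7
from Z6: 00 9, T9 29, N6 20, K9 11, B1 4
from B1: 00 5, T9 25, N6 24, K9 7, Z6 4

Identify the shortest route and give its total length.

(a): 5 + 24 + 31 + 11 + 29 + 28 = 128
(b): 28 + 32 + 31 + 7 + 4 + 9 = 111

Shortest is (b), total 111.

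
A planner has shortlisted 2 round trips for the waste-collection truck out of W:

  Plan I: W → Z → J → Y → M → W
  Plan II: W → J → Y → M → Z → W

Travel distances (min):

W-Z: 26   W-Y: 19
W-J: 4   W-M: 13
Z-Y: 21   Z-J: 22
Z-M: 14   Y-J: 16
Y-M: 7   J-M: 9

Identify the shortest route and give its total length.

Plan I: 26 + 22 + 16 + 7 + 13 = 84
Plan II: 4 + 16 + 7 + 14 + 26 = 67

67 min — Plan II is the shortest.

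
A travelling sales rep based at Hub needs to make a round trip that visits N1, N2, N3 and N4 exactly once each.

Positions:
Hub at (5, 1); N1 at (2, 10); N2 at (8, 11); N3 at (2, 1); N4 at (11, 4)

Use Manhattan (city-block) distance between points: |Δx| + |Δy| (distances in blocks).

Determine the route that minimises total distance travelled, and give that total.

There are 12 distinct closed tours to check (reversals are equivalent).
Hub - N1 - N2 - N3 - N4 - Hub: 12+7+16+12+9 = 56
Hub - N1 - N2 - N4 - N3 - Hub: 12+7+10+12+3 = 44
Hub - N1 - N3 - N2 - N4 - Hub: 12+9+16+10+9 = 56
Hub - N1 - N3 - N4 - N2 - Hub: 12+9+12+10+13 = 56
Hub - N1 - N4 - N2 - N3 - Hub: 12+15+10+16+3 = 56
Hub - N1 - N4 - N3 - N2 - Hub: 12+15+12+16+13 = 68
Hub - N2 - N1 - N3 - N4 - Hub: 13+7+9+12+9 = 50
Hub - N2 - N1 - N4 - N3 - Hub: 13+7+15+12+3 = 50
Hub - N2 - N3 - N1 - N4 - Hub: 13+16+9+15+9 = 62
Hub - N2 - N4 - N1 - N3 - Hub: 13+10+15+9+3 = 50
Hub - N3 - N1 - N2 - N4 - Hub: 3+9+7+10+9 = 38
Hub - N3 - N2 - N1 - N4 - Hub: 3+16+7+15+9 = 50
The minimum is 38.
One optimal route: Hub → N3 → N1 → N2 → N4 → Hub (or its reverse).

Shortest round trip = 38 blocks.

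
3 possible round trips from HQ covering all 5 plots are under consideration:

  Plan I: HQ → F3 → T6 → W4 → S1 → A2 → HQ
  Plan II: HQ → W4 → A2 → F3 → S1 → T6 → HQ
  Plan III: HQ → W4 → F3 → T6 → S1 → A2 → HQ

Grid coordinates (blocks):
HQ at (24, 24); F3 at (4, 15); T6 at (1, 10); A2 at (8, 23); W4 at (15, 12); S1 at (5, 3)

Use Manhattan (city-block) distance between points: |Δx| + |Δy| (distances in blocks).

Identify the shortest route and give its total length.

Plan I: 29 + 8 + 16 + 19 + 23 + 17 = 112
Plan II: 21 + 18 + 12 + 13 + 11 + 37 = 112
Plan III: 21 + 14 + 8 + 11 + 23 + 17 = 94

Shortest is Plan III, total 94 blocks.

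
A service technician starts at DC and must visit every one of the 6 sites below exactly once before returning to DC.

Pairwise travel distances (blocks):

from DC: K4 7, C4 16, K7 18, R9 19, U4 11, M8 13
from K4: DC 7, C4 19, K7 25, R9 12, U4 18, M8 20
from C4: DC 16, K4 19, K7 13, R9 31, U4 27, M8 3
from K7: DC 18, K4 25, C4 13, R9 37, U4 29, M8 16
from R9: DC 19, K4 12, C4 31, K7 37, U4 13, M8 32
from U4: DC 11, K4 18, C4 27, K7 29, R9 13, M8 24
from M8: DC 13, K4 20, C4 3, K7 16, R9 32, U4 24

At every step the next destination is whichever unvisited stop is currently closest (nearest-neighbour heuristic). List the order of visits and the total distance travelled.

At DC the remaining stops are K4 7, U4 11, M8 13, C4 16, K7 18, R9 19; go to K4.
At K4 the remaining stops are R9 12, U4 18, C4 19, M8 20, K7 25; go to R9.
At R9 the remaining stops are U4 13, C4 31, M8 32, K7 37; go to U4.
At U4 the remaining stops are M8 24, C4 27, K7 29; go to M8.
At M8 the remaining stops are C4 3, K7 16; go to C4.
At C4 the remaining stops are K7 13; go to K7.
Return K7→DC: 18.
Total = 7 + 12 + 13 + 24 + 3 + 13 + 18 = 90.

90 blocks along DC → K4 → R9 → U4 → M8 → C4 → K7 → DC.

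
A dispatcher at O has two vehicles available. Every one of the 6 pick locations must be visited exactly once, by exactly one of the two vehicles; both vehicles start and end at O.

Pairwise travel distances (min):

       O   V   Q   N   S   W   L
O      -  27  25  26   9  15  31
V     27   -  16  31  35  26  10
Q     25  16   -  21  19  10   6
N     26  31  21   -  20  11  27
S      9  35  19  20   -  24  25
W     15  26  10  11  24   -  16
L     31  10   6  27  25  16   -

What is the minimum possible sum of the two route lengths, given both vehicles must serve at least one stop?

Try each way of splitting the stops between the two vehicles (each non-empty) and, for each split, find the best tour for each vehicle:
  {V} + {Q, N, S, W, L}: 54 + 87 = 141
  {Q} + {V, N, S, W, L}: 50 + 93 = 143
  {V, Q} + {N, S, W, L}: 68 + 87 = 155
  {N} + {V, Q, S, W, L}: 52 + 85 = 137
  {V, N} + {Q, S, W, L}: 84 + 65 = 149
  {Q, N} + {V, S, W, L}: 72 + 85 = 157
  … (31 splits in total)
  {S} + {V, Q, N, W, L}: 18 + 90 = 108  ← best
Best: vehicle 1 O → S → O = 18; vehicle 2 O → V → L → Q → N → W → O = 90; combined 108.

Minimum combined distance: 108 min.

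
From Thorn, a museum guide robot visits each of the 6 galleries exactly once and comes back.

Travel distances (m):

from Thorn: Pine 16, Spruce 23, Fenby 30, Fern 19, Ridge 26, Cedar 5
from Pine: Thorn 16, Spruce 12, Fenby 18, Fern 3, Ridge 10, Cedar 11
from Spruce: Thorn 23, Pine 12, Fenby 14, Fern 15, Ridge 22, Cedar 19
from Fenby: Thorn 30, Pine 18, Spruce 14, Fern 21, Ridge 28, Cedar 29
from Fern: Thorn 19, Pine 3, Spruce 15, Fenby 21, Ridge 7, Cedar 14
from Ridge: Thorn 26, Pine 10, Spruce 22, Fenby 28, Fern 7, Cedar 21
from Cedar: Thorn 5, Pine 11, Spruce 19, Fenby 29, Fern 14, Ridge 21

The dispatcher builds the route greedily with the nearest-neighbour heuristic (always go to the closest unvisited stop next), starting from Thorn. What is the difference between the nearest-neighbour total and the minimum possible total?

From Thorn: Cedar=5, Pine=16, Fern=19, Spruce=23, Ridge=26, Fenby=30 → choose Cedar (5).
From Cedar: Pine=11, Fern=14, Spruce=19, Ridge=21, Fenby=29 → choose Pine (11).
From Pine: Fern=3, Ridge=10, Spruce=12, Fenby=18 → choose Fern (3).
From Fern: Ridge=7, Spruce=15, Fenby=21 → choose Ridge (7).
From Ridge: Spruce=22, Fenby=28 → choose Spruce (22).
From Spruce: Fenby=14 → choose Fenby (14).
NN route Thorn → Cedar → Pine → Fern → Ridge → Spruce → Fenby → Thorn costs 92.
Optimal: Thorn → Spruce → Fenby → Pine → Fern → Ridge → Cedar → Thorn costs 91 (by enumerating all 360 distinct tours).
Excess = 92 − 91 = 1.

Excess over optimum: 1 m.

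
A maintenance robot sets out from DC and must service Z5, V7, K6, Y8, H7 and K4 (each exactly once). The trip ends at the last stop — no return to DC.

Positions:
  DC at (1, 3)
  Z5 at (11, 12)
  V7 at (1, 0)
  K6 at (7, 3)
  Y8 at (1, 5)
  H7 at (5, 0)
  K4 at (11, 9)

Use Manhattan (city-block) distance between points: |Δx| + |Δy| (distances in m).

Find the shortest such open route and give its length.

There are 6! = 720 possible orderings.
DC → Z5 → V7 → K6 → Y8 → H7 → K4: 19+22+9+8+9+15 = 82
DC → Z5 → V7 → K6 → Y8 → K4 → H7: 19+22+9+8+14+15 = 87
DC → Z5 → V7 → K6 → H7 → Y8 → K4: 19+22+9+5+9+14 = 78
DC → Z5 → V7 → K6 → H7 → K4 → Y8: 19+22+9+5+15+14 = 84
DC → Z5 → V7 → K6 → K4 → Y8 → H7: 19+22+9+10+14+9 = 83
DC → Z5 → V7 → K6 → K4 → H7 → Y8: 19+22+9+10+15+9 = 84
DC → Z5 → V7 → Y8 → K6 → H7 → K4: 19+22+5+8+5+15 = 74
DC → Z5 → V7 → Y8 → K6 → K4 → H7: 19+22+5+8+10+15 = 79
… (712 more)
DC → Y8 → V7 → H7 → K6 → K4 → Z5: 2+5+4+5+10+3 = 29  ← best
The minimum is 29.
One shortest path: DC → Y8 → V7 → H7 → K6 → K4 → Z5.

Minimum one-way distance = 29 m.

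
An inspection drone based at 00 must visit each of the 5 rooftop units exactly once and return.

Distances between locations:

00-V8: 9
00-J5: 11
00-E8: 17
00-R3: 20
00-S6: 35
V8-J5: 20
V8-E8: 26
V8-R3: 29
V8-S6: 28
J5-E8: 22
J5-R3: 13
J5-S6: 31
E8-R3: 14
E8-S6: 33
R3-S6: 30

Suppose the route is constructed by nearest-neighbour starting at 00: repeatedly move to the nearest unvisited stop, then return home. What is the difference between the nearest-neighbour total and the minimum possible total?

From 00: V8=9, J5=11, E8=17, R3=20, S6=35 → choose V8 (9).
From V8: J5=20, E8=26, S6=28, R3=29 → choose J5 (20).
From J5: R3=13, E8=22, S6=31 → choose R3 (13).
From R3: E8=14, S6=30 → choose E8 (14).
From E8: S6=33 → choose S6 (33).
NN route 00 → V8 → J5 → R3 → E8 → S6 → 00 costs 124.
Optimal: 00 → V8 → S6 → E8 → R3 → J5 → 00 costs 108 (by enumerating all 60 distinct tours).
Excess = 124 − 108 = 16.

The nearest-neighbour route is 16 longer than optimal.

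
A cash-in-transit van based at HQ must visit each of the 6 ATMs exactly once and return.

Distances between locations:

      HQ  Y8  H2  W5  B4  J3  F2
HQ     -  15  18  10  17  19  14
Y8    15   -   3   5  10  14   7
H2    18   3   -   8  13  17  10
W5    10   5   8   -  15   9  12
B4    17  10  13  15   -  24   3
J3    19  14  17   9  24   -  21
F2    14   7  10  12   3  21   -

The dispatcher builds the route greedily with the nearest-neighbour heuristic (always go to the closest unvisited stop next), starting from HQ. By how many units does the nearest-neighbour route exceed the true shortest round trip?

Excess over optimum: 8.

HQ: W5=10, F2=14, Y8=15, B4=17, H2=18, J3=19 ⇒ W5
W5: Y8=5, H2=8, J3=9, F2=12, B4=15 ⇒ Y8
Y8: H2=3, F2=7, B4=10, J3=14 ⇒ H2
H2: F2=10, B4=13, J3=17 ⇒ F2
F2: B4=3, J3=21 ⇒ B4
B4: J3=24 ⇒ J3
NN route HQ → W5 → Y8 → H2 → F2 → B4 → J3 → HQ costs 74.
Optimal: HQ → W5 → J3 → Y8 → H2 → B4 → F2 → HQ costs 66 (by enumerating all 360 distinct tours).
Excess = 74 − 66 = 8.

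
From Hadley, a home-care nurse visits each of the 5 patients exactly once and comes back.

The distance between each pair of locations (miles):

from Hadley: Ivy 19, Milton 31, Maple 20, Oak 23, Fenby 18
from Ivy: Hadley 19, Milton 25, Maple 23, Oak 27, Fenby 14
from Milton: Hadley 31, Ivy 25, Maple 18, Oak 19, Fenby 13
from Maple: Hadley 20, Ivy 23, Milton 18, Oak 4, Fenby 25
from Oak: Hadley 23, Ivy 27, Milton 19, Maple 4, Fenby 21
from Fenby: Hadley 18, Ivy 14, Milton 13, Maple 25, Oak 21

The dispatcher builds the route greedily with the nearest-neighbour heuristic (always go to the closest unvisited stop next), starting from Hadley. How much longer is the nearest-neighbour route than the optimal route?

Hadley: Fenby=18, Ivy=19, Maple=20, Oak=23, Milton=31 ⇒ Fenby
Fenby: Milton=13, Ivy=14, Oak=21, Maple=25 ⇒ Milton
Milton: Maple=18, Oak=19, Ivy=25 ⇒ Maple
Maple: Oak=4, Ivy=23 ⇒ Oak
Oak: Ivy=27 ⇒ Ivy
NN route Hadley → Fenby → Milton → Maple → Oak → Ivy → Hadley costs 99.
Optimal: Hadley → Ivy → Fenby → Milton → Oak → Maple → Hadley costs 89 (by enumerating all 60 distinct tours).
Excess = 99 − 89 = 10.

Excess over optimum: 10 miles.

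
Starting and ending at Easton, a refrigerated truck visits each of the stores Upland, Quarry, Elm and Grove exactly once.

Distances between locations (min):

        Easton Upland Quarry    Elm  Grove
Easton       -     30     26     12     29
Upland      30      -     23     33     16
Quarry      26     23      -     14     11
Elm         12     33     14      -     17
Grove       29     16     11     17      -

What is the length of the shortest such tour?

There are 12 distinct closed tours to check (reversals are equivalent).
Easton→Upland→Quarry→Elm→Grove→Easton: 30+23+14+17+29 = 113
Easton→Upland→Quarry→Grove→Elm→Easton: 30+23+11+17+12 = 93
Easton→Upland→Elm→Quarry→Grove→Easton: 30+33+14+11+29 = 117
Easton→Upland→Elm→Grove→Quarry→Easton: 30+33+17+11+26 = 117
Easton→Upland→Grove→Quarry→Elm→Easton: 30+16+11+14+12 = 83
Easton→Upland→Grove→Elm→Quarry→Easton: 30+16+17+14+26 = 103
Easton→Quarry→Upland→Elm→Grove→Easton: 26+23+33+17+29 = 128
Easton→Quarry→Upland→Grove→Elm→Easton: 26+23+16+17+12 = 94
Easton→Quarry→Elm→Upland→Grove→Easton: 26+14+33+16+29 = 118
Easton→Quarry→Grove→Upland→Elm→Easton: 26+11+16+33+12 = 98
Easton→Elm→Upland→Quarry→Grove→Easton: 12+33+23+11+29 = 108
Easton→Elm→Quarry→Upland→Grove→Easton: 12+14+23+16+29 = 94
The minimum is 83.
One optimal route: Easton → Upland → Grove → Quarry → Elm → Easton (or its reverse).

Minimum total distance: 83 min.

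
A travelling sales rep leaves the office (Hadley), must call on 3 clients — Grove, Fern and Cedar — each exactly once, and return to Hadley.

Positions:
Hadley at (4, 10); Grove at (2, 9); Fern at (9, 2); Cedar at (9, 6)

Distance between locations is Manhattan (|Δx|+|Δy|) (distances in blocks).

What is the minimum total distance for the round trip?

Hadley - Grove - Fern - Cedar - Hadley: 3+14+4+9 = 30
Hadley - Grove - Cedar - Fern - Hadley: 3+10+4+13 = 30
Hadley - Fern - Grove - Cedar - Hadley: 13+14+10+9 = 46
The minimum is 30.
One optimal route: Hadley → Grove → Fern → Cedar → Hadley (or its reverse).

Shortest round trip = 30 blocks.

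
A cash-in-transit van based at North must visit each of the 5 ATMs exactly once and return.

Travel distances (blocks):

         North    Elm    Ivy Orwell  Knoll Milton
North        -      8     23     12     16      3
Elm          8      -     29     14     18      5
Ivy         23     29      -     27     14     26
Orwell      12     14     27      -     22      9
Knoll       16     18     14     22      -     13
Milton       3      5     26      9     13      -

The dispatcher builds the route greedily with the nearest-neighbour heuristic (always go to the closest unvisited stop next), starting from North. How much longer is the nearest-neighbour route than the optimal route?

2 blocks longer than the optimal tour.

North: Milton=3, Elm=8, Orwell=12, Knoll=16, Ivy=23 ⇒ Milton
Milton: Elm=5, Orwell=9, Knoll=13, Ivy=26 ⇒ Elm
Elm: Orwell=14, Knoll=18, Ivy=29 ⇒ Orwell
Orwell: Knoll=22, Ivy=27 ⇒ Knoll
Knoll: Ivy=14 ⇒ Ivy
NN route North → Milton → Elm → Orwell → Knoll → Ivy → North costs 81.
Optimal: North → Elm → Orwell → Ivy → Knoll → Milton → North costs 79 (by enumerating all 60 distinct tours).
Excess = 81 − 79 = 2.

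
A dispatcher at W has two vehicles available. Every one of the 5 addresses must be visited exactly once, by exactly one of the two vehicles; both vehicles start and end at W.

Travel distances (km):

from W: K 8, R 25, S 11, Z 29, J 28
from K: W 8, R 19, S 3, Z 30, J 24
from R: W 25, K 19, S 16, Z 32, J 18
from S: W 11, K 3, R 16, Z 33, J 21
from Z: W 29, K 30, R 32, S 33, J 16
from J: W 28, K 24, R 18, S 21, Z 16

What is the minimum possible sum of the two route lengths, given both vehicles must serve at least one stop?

Check every non-empty split of the stops between the two vehicles; for each half take its own optimal tour:
  {K} + {R, S, Z, J}: 16 + 90 = 106
  {R} + {K, S, Z, J}: 50 + 77 = 127
  {K, R} + {S, Z, J}: 52 + 77 = 129
  {S} + {K, R, Z, J}: 22 + 90 = 112
  {K, S} + {R, Z, J}: 22 + 88 = 110
  {R, S} + {K, Z, J}: 52 + 77 = 129
  … (15 splits in total)
Best: vehicle 1 W → K → W = 16; vehicle 2 W → S → R → J → Z → W = 90; combined 106.

Minimum combined distance: 106 km.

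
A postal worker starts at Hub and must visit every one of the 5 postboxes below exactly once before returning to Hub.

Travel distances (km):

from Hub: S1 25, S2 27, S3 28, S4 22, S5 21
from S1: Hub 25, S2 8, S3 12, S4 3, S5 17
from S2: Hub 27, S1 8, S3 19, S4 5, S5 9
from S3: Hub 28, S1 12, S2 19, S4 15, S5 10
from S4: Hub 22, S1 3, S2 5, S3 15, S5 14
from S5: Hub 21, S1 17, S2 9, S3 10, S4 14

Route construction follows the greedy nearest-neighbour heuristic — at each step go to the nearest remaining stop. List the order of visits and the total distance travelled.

Total distance 78 km via the nearest-neighbour route Hub → S5 → S2 → S4 → S1 → S3 → Hub.

From Hub: distances to unvisited — S5=21, S4=22, S1=25, S2=27, S3=28. Nearest is S5 (21).
From S5: distances to unvisited — S2=9, S3=10, S4=14, S1=17. Nearest is S2 (9).
From S2: distances to unvisited — S4=5, S1=8, S3=19. Nearest is S4 (5).
From S4: distances to unvisited — S1=3, S3=15. Nearest is S1 (3).
From S1: distances to unvisited — S3=12. Nearest is S3 (12).
Return S3→Hub: 28.
Total = 21 + 9 + 5 + 3 + 12 + 28 = 78.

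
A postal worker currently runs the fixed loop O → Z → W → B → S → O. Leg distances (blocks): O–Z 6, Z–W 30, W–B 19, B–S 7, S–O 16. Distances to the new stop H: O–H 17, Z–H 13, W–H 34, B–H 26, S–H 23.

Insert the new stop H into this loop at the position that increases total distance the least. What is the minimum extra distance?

Insertion cost between consecutive stops i–j is d(i,H) + d(H,j) − d(i,j):
  between O and Z: 17 + 13 − 6 = 24
  between Z and W: 13 + 34 − 30 = 17
  between W and B: 34 + 26 − 19 = 41
  between B and S: 26 + 23 − 7 = 42
  between S and O: 23 + 17 − 16 = 24
Cheapest insertion is between Z and W, adding 17.
New total = 78 + 17 = 95.

Minimum extra distance: 17 blocks, inserting H between Z and W.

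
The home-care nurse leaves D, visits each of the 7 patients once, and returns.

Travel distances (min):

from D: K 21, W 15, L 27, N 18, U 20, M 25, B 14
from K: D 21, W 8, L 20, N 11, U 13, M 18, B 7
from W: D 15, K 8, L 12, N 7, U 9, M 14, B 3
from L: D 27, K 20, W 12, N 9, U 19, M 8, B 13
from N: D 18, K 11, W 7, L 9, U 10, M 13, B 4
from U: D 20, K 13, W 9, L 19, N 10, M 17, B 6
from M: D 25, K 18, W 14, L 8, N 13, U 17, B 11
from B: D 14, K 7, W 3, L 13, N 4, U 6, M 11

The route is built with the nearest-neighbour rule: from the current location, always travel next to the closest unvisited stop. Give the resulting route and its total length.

Total distance 92 min via the nearest-neighbour route D → B → W → N → L → M → U → K → D.

From D: distances to unvisited — B=14, W=15, N=18, U=20, K=21, M=25, L=27. Nearest is B (14).
From B: distances to unvisited — W=3, N=4, U=6, K=7, M=11, L=13. Nearest is W (3).
From W: distances to unvisited — N=7, K=8, U=9, L=12, M=14. Nearest is N (7).
From N: distances to unvisited — L=9, U=10, K=11, M=13. Nearest is L (9).
From L: distances to unvisited — M=8, U=19, K=20. Nearest is M (8).
From M: distances to unvisited — U=17, K=18. Nearest is U (17).
From U: distances to unvisited — K=13. Nearest is K (13).
Return K→D: 21.
Total = 14 + 3 + 7 + 9 + 8 + 17 + 13 + 21 = 92.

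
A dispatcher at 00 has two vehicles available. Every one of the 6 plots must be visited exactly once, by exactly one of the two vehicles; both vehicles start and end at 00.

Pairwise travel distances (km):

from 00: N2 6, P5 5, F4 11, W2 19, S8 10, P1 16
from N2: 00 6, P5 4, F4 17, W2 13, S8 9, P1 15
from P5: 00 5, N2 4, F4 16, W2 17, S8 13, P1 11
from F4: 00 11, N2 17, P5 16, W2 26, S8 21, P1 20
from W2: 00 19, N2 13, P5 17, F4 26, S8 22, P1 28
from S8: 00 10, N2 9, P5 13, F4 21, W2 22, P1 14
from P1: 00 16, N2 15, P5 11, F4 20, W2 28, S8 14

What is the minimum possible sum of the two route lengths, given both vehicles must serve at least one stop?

93 km — the smallest possible combined total.

Try each way of splitting the stops between the two vehicles (each non-empty) and, for each split, find the best tour for each vehicle:
  {N2} + {P5, F4, W2, S8, P1}: 12 + 89 = 101
  {P5} + {N2, F4, W2, S8, P1}: 10 + 86 = 96
  {N2, P5} + {F4, W2, S8, P1}: 15 + 86 = 101
  {F4} + {N2, P5, W2, S8, P1}: 22 + 71 = 93
  {N2, F4} + {P5, W2, S8, P1}: 34 + 71 = 105
  {P5, F4} + {N2, W2, S8, P1}: 32 + 71 = 103
  … (31 splits in total)
Best: vehicle 1 00 → F4 → 00 = 22; vehicle 2 00 → N2 → W2 → P5 → P1 → S8 → 00 = 71; combined 93.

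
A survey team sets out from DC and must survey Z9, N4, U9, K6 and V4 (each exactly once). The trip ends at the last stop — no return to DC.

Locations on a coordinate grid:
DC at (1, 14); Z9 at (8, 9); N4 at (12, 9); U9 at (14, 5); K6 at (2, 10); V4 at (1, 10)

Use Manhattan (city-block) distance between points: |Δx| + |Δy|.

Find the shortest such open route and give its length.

There are 5! = 120 possible orderings.
DC - Z9 - N4 - U9 - K6 - V4: 12+4+6+17+1 = 40
DC - Z9 - N4 - U9 - V4 - K6: 12+4+6+18+1 = 41
DC - Z9 - N4 - K6 - U9 - V4: 12+4+11+17+18 = 62
DC - Z9 - N4 - K6 - V4 - U9: 12+4+11+1+18 = 46
DC - Z9 - N4 - V4 - U9 - K6: 12+4+12+18+17 = 63
DC - Z9 - N4 - V4 - K6 - U9: 12+4+12+1+17 = 46
DC - Z9 - U9 - N4 - K6 - V4: 12+10+6+11+1 = 40
DC - Z9 - U9 - N4 - V4 - K6: 12+10+6+12+1 = 41
DC - Z9 - U9 - K6 - N4 - V4: 12+10+17+11+12 = 62
DC - Z9 - U9 - K6 - V4 - N4: 12+10+17+1+12 = 52
DC - Z9 - U9 - V4 - N4 - K6: 12+10+18+12+11 = 63
DC - Z9 - U9 - V4 - K6 - N4: 12+10+18+1+11 = 52
DC - Z9 - K6 - N4 - U9 - V4: 12+7+11+6+18 = 54
DC - Z9 - K6 - N4 - V4 - U9: 12+7+11+12+18 = 60
… (106 more)
DC - V4 - K6 - Z9 - N4 - U9: 4+1+7+4+6 = 22  ← best
The minimum is 22.
One shortest path: DC → V4 → K6 → Z9 → N4 → U9.

Shortest open route: 22.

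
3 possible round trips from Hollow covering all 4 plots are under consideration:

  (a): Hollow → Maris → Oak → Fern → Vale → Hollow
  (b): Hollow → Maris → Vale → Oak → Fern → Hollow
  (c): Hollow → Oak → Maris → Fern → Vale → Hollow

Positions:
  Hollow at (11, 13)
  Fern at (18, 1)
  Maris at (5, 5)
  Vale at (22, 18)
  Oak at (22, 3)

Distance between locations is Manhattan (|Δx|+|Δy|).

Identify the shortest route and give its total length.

Shortest is (a), total 76.

(a): 14 + 19 + 6 + 21 + 16 = 76
(b): 14 + 30 + 15 + 6 + 19 = 84
(c): 21 + 19 + 17 + 21 + 16 = 94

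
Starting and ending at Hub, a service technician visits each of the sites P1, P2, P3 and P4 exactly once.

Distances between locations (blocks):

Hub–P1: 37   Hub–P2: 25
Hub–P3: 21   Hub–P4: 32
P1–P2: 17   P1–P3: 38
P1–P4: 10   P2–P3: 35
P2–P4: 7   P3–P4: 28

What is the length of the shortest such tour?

With 4 stops there are 4!/2 = 12 distinct round trips (a route and its reverse cost the same).
Hub → P1 → P2 → P3 → P4 → Hub: 37+17+35+28+32 = 149
Hub → P1 → P2 → P4 → P3 → Hub: 37+17+7+28+21 = 110
Hub → P1 → P3 → P2 → P4 → Hub: 37+38+35+7+32 = 149
Hub → P1 → P3 → P4 → P2 → Hub: 37+38+28+7+25 = 135
Hub → P1 → P4 → P2 → P3 → Hub: 37+10+7+35+21 = 110
Hub → P1 → P4 → P3 → P2 → Hub: 37+10+28+35+25 = 135
Hub → P2 → P1 → P3 → P4 → Hub: 25+17+38+28+32 = 140
Hub → P2 → P1 → P4 → P3 → Hub: 25+17+10+28+21 = 101
Hub → P2 → P3 → P1 → P4 → Hub: 25+35+38+10+32 = 140
Hub → P2 → P4 → P1 → P3 → Hub: 25+7+10+38+21 = 101
Hub → P3 → P1 → P2 → P4 → Hub: 21+38+17+7+32 = 115
Hub → P3 → P2 → P1 → P4 → Hub: 21+35+17+10+32 = 115
The minimum is 101.
One optimal route: Hub → P2 → P1 → P4 → P3 → Hub (or its reverse).

Shortest round trip = 101 blocks.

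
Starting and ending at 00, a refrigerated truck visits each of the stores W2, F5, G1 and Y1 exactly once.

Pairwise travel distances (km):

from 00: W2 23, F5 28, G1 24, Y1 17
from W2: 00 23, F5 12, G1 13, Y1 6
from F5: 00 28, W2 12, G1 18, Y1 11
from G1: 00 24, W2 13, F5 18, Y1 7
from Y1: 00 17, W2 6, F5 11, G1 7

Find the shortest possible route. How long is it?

77 km — the shortest possible round trip.

There are 12 distinct closed tours to check (reversals are equivalent).
00→W2→F5→G1→Y1→00: 23+12+18+7+17 = 77
00→W2→F5→Y1→G1→00: 23+12+11+7+24 = 77
00→W2→G1→F5→Y1→00: 23+13+18+11+17 = 82
00→W2→G1→Y1→F5→00: 23+13+7+11+28 = 82
00→W2→Y1→F5→G1→00: 23+6+11+18+24 = 82
00→W2→Y1→G1→F5→00: 23+6+7+18+28 = 82
00→F5→W2→G1→Y1→00: 28+12+13+7+17 = 77
00→F5→W2→Y1→G1→00: 28+12+6+7+24 = 77
00→F5→G1→W2→Y1→00: 28+18+13+6+17 = 82
00→F5→Y1→W2→G1→00: 28+11+6+13+24 = 82
00→G1→W2→F5→Y1→00: 24+13+12+11+17 = 77
00→G1→F5→W2→Y1→00: 24+18+12+6+17 = 77
The minimum is 77.
One optimal route: 00 → W2 → F5 → G1 → Y1 → 00 (or its reverse).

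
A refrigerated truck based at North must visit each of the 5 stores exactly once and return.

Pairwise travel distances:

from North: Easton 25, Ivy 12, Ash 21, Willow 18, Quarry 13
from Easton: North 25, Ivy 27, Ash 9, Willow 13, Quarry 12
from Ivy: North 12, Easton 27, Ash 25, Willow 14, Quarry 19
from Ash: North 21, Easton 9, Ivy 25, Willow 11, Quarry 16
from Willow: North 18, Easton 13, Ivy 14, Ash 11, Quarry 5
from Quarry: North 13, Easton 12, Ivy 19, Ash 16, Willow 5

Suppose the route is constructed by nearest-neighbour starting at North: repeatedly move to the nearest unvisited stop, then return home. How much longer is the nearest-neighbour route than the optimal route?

North: Ivy=12, Quarry=13, Willow=18, Ash=21, Easton=25 ⇒ Ivy
Ivy: Willow=14, Quarry=19, Ash=25, Easton=27 ⇒ Willow
Willow: Quarry=5, Ash=11, Easton=13 ⇒ Quarry
Quarry: Easton=12, Ash=16 ⇒ Easton
Easton: Ash=9 ⇒ Ash
NN route North → Ivy → Willow → Quarry → Easton → Ash → North costs 73.
Optimal: North → Ivy → Willow → Ash → Easton → Quarry → North costs 71 (by enumerating all 60 distinct tours).
Excess = 73 − 71 = 2.

The nearest-neighbour route is 2 longer than optimal.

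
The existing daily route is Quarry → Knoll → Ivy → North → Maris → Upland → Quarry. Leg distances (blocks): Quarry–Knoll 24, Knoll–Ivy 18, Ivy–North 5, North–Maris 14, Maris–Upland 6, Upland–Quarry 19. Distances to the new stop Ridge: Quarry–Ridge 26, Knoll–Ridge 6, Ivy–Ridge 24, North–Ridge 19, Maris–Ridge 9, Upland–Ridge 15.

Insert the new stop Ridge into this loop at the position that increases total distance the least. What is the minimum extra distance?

+8 blocks — insert Ridge between Quarry and Knoll.

Insertion cost between consecutive stops i–j is d(i,Ridge) + d(Ridge,j) − d(i,j):
  between Quarry and Knoll: 26 + 6 − 24 = 8
  between Knoll and Ivy: 6 + 24 − 18 = 12
  between Ivy and North: 24 + 19 − 5 = 38
  between North and Maris: 19 + 9 − 14 = 14
  between Maris and Upland: 9 + 15 − 6 = 18
  between Upland and Quarry: 15 + 26 − 19 = 22
Cheapest insertion is between Quarry and Knoll, adding 8.
New total = 86 + 8 = 94.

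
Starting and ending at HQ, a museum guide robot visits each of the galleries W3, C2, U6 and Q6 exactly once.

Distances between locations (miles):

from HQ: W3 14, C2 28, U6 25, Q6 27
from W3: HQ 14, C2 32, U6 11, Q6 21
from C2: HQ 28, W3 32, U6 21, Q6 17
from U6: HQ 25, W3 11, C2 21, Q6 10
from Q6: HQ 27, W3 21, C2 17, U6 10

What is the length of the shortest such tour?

Shortest round trip = 80 miles.

With 4 stops there are 4!/2 = 12 distinct round trips (a route and its reverse cost the same).
HQ-W3-C2-U6-Q6-HQ: 14+32+21+10+27 = 104
HQ-W3-C2-Q6-U6-HQ: 14+32+17+10+25 = 98
HQ-W3-U6-C2-Q6-HQ: 14+11+21+17+27 = 90
HQ-W3-U6-Q6-C2-HQ: 14+11+10+17+28 = 80
HQ-W3-Q6-C2-U6-HQ: 14+21+17+21+25 = 98
HQ-W3-Q6-U6-C2-HQ: 14+21+10+21+28 = 94
HQ-C2-W3-U6-Q6-HQ: 28+32+11+10+27 = 108
HQ-C2-W3-Q6-U6-HQ: 28+32+21+10+25 = 116
HQ-C2-U6-W3-Q6-HQ: 28+21+11+21+27 = 108
HQ-C2-Q6-W3-U6-HQ: 28+17+21+11+25 = 102
HQ-U6-W3-C2-Q6-HQ: 25+11+32+17+27 = 112
HQ-U6-C2-W3-Q6-HQ: 25+21+32+21+27 = 126
The minimum is 80.
One optimal route: HQ → W3 → U6 → Q6 → C2 → HQ (or its reverse).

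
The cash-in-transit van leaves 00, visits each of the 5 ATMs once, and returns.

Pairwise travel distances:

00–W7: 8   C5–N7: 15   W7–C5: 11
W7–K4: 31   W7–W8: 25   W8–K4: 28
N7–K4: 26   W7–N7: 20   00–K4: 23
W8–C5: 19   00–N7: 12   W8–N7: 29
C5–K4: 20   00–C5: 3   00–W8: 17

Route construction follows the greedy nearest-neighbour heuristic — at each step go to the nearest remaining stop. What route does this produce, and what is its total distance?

Nearest-neighbour total = 105; route 00 → C5 → W7 → N7 → K4 → W8 → 00.

At 00 the remaining stops are C5 3, W7 8, N7 12, W8 17, K4 23; go to C5.
At C5 the remaining stops are W7 11, N7 15, W8 19, K4 20; go to W7.
At W7 the remaining stops are N7 20, W8 25, K4 31; go to N7.
At N7 the remaining stops are K4 26, W8 29; go to K4.
At K4 the remaining stops are W8 28; go to W8.
Return W8→00: 17.
Total = 3 + 11 + 20 + 26 + 28 + 17 = 105.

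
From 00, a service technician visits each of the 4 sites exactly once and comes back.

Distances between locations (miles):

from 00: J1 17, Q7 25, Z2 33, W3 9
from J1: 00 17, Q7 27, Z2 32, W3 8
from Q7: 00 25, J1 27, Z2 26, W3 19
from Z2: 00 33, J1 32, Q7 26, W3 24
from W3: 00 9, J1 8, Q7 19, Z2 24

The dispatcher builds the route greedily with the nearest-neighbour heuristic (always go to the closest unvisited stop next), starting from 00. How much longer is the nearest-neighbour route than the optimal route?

3 miles longer than the optimal tour.

00: W3=9, J1=17, Q7=25, Z2=33 ⇒ W3
W3: J1=8, Q7=19, Z2=24 ⇒ J1
J1: Q7=27, Z2=32 ⇒ Q7
Q7: Z2=26 ⇒ Z2
NN route 00 → W3 → J1 → Q7 → Z2 → 00 costs 103.
Optimal: 00 → J1 → W3 → Z2 → Q7 → 00 costs 100 (by enumerating all 12 distinct tours).
Excess = 103 − 100 = 3.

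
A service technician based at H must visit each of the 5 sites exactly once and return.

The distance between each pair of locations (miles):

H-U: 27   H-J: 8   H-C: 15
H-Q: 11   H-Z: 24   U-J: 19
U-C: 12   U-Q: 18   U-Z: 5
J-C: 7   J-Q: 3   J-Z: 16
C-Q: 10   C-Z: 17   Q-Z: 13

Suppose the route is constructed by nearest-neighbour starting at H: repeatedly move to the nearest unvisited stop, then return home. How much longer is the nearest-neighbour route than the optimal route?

6 miles longer than the optimal tour.

H: J=8, Q=11, C=15, Z=24, U=27 ⇒ J
J: Q=3, C=7, Z=16, U=19 ⇒ Q
Q: C=10, Z=13, U=18 ⇒ C
C: U=12, Z=17 ⇒ U
U: Z=5 ⇒ Z
NN route H → J → Q → C → U → Z → H costs 62.
Optimal: H → J → C → U → Z → Q → H costs 56 (by enumerating all 60 distinct tours).
Excess = 62 − 56 = 6.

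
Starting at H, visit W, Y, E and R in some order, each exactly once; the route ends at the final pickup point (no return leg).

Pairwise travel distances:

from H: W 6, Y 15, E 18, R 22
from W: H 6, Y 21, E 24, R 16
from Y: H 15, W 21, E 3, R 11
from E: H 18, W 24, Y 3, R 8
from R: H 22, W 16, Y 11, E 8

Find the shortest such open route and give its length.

There are 4! = 24 possible orderings.
H→W→Y→E→R: 6+21+3+8 = 38
H→W→Y→R→E: 6+21+11+8 = 46
H→W→E→Y→R: 6+24+3+11 = 44
H→W→E→R→Y: 6+24+8+11 = 49
H→W→R→Y→E: 6+16+11+3 = 36
H→W→R→E→Y: 6+16+8+3 = 33
H→Y→W→E→R: 15+21+24+8 = 68
H→Y→W→R→E: 15+21+16+8 = 60
H→Y→E→W→R: 15+3+24+16 = 58
H→Y→E→R→W: 15+3+8+16 = 42
H→Y→R→W→E: 15+11+16+24 = 66
H→Y→R→E→W: 15+11+8+24 = 58
H→E→W→Y→R: 18+24+21+11 = 74
H→E→W→R→Y: 18+24+16+11 = 69
… (10 more)
The minimum is 33.
One shortest path: H → W → R → E → Y.

Shortest open route: 33.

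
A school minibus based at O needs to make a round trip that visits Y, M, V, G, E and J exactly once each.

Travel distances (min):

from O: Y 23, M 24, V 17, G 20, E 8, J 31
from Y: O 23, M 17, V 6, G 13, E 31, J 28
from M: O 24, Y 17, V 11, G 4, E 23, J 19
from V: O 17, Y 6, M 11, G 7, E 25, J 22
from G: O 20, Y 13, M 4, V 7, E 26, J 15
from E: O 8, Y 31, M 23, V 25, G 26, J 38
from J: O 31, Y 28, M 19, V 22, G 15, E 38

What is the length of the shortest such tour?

101 min — the shortest possible round trip.

With 6 stops there are 6!/2 = 360 distinct round trips (a route and its reverse cost the same).
O - Y - M - V - G - E - J - O: 23+17+11+7+26+38+31 = 153
O - Y - M - V - G - J - E - O: 23+17+11+7+15+38+8 = 119
O - Y - M - V - E - G - J - O: 23+17+11+25+26+15+31 = 148
O - Y - M - V - E - J - G - O: 23+17+11+25+38+15+20 = 149
O - Y - M - V - J - G - E - O: 23+17+11+22+15+26+8 = 122
O - Y - M - V - J - E - G - O: 23+17+11+22+38+26+20 = 157
O - Y - M - G - V - E - J - O: 23+17+4+7+25+38+31 = 145
O - Y - M - G - V - J - E - O: 23+17+4+7+22+38+8 = 119
… (352 more)
O - Y - V - G - J - M - E - O: 23+6+7+15+19+23+8 = 101  ← best
The minimum is 101.
One optimal route: O → Y → V → G → J → M → E → O (or its reverse).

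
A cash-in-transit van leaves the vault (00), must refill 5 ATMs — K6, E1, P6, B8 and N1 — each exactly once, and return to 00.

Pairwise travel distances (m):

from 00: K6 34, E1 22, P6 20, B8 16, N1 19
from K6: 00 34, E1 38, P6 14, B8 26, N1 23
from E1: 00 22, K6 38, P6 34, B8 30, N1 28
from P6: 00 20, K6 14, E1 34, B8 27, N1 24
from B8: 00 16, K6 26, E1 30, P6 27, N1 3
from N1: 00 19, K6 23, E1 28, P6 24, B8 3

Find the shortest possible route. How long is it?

Shortest round trip = 112 m.

00→K6→E1→P6→B8→N1→00: 34+38+34+27+3+19 = 155
00→K6→E1→P6→N1→B8→00: 34+38+34+24+3+16 = 149
00→K6→E1→B8→P6→N1→00: 34+38+30+27+24+19 = 172
00→K6→E1→B8→N1→P6→00: 34+38+30+3+24+20 = 149
00→K6→E1→N1→P6→B8→00: 34+38+28+24+27+16 = 167
00→K6→E1→N1→B8→P6→00: 34+38+28+3+27+20 = 150
00→K6→P6→E1→B8→N1→00: 34+14+34+30+3+19 = 134
00→K6→P6→E1→N1→B8→00: 34+14+34+28+3+16 = 129
00→K6→P6→B8→E1→N1→00: 34+14+27+30+28+19 = 152
00→K6→P6→B8→N1→E1→00: 34+14+27+3+28+22 = 128
00→K6→P6→N1→E1→B8→00: 34+14+24+28+30+16 = 146
00→K6→P6→N1→B8→E1→00: 34+14+24+3+30+22 = 127
00→K6→B8→E1→P6→N1→00: 34+26+30+34+24+19 = 167
00→K6→B8→E1→N1→P6→00: 34+26+30+28+24+20 = 162
… (46 more)
00→E1→P6→K6→N1→B8→00: 22+34+14+23+3+16 = 112  ← best
The minimum is 112.
One optimal route: 00 → E1 → P6 → K6 → N1 → B8 → 00 (or its reverse).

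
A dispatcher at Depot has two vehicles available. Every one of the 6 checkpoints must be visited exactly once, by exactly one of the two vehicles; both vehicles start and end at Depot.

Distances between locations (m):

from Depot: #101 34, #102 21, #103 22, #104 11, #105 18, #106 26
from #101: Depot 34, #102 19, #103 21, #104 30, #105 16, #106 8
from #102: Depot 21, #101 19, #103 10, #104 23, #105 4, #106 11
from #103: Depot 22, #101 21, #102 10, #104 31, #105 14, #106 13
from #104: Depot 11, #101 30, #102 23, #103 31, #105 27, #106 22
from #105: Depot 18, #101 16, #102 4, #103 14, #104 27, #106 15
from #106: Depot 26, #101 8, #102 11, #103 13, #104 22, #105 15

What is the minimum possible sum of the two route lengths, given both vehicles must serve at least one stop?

106 m — the smallest possible combined total.

Check every non-empty split of the stops between the two vehicles; for each half take its own optimal tour:
  {#101} + {#102, #103, #104, #105, #106}: 68 + 78 = 146
  {#102} + {#101, #103, #104, #105, #106}: 42 + 93 = 135
  {#101, #102} + {#103, #104, #105, #106}: 74 + 78 = 152
  {#103} + {#101, #102, #104, #105, #106}: 44 + 82 = 126
  {#101, #103} + {#102, #104, #105, #106}: 77 + 66 = 143
  {#102, #103} + {#101, #104, #105, #106}: 53 + 75 = 128
  … (31 splits in total)
  {#104} + {#101, #102, #103, #105, #106}: 22 + 84 = 106  ← best
Best: vehicle 1 Depot → #104 → Depot = 22; vehicle 2 Depot → #102 → #105 → #101 → #106 → #103 → Depot = 84; combined 106.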